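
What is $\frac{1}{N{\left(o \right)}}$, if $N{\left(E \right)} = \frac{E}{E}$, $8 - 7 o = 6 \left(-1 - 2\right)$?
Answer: $1$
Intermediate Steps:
$o = \frac{26}{7}$ ($o = \frac{8}{7} - \frac{6 \left(-1 - 2\right)}{7} = \frac{8}{7} - \frac{6 \left(-3\right)}{7} = \frac{8}{7} - - \frac{18}{7} = \frac{8}{7} + \frac{18}{7} = \frac{26}{7} \approx 3.7143$)
$N{\left(E \right)} = 1$
$\frac{1}{N{\left(o \right)}} = 1^{-1} = 1$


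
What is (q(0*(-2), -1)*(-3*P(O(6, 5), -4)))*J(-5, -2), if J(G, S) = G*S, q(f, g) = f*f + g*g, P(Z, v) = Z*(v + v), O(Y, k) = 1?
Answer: 240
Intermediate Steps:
P(Z, v) = 2*Z*v (P(Z, v) = Z*(2*v) = 2*Z*v)
q(f, g) = f**2 + g**2
(q(0*(-2), -1)*(-3*P(O(6, 5), -4)))*J(-5, -2) = (((0*(-2))**2 + (-1)**2)*(-6*(-4)))*(-5*(-2)) = ((0**2 + 1)*(-3*(-8)))*10 = ((0 + 1)*24)*10 = (1*24)*10 = 24*10 = 240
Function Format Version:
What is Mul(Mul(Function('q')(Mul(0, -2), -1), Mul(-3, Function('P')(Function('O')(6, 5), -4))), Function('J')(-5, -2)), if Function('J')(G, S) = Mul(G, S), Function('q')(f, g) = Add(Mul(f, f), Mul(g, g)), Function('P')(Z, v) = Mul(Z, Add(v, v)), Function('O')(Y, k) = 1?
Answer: 240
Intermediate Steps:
Function('P')(Z, v) = Mul(2, Z, v) (Function('P')(Z, v) = Mul(Z, Mul(2, v)) = Mul(2, Z, v))
Function('q')(f, g) = Add(Pow(f, 2), Pow(g, 2))
Mul(Mul(Function('q')(Mul(0, -2), -1), Mul(-3, Function('P')(Function('O')(6, 5), -4))), Function('J')(-5, -2)) = Mul(Mul(Add(Pow(Mul(0, -2), 2), Pow(-1, 2)), Mul(-3, Mul(2, 1, -4))), Mul(-5, -2)) = Mul(Mul(Add(Pow(0, 2), 1), Mul(-3, -8)), 10) = Mul(Mul(Add(0, 1), 24), 10) = Mul(Mul(1, 24), 10) = Mul(24, 10) = 240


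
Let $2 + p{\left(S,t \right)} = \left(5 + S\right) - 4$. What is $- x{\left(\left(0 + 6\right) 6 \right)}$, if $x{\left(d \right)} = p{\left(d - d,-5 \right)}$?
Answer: $1$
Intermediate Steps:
$p{\left(S,t \right)} = -1 + S$ ($p{\left(S,t \right)} = -2 + \left(\left(5 + S\right) - 4\right) = -2 + \left(1 + S\right) = -1 + S$)
$x{\left(d \right)} = -1$ ($x{\left(d \right)} = -1 + \left(d - d\right) = -1 + 0 = -1$)
$- x{\left(\left(0 + 6\right) 6 \right)} = \left(-1\right) \left(-1\right) = 1$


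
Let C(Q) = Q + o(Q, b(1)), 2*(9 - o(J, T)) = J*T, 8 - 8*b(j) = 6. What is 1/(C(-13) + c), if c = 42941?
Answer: 8/343509 ≈ 2.3289e-5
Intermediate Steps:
b(j) = 1/4 (b(j) = 1 - 1/8*6 = 1 - 3/4 = 1/4)
o(J, T) = 9 - J*T/2
C(Q) = 9 + 7*Q/8 (C(Q) = Q + (9 - 1/2*Q*1/4) = Q + (9 - Q/8) = 9 + 7*Q/8)
1/(C(-13) + c) = 1/((9 + (7/8)*(-13)) + 42941) = 1/((9 - 91/8) + 42941) = 1/(-19/8 + 42941) = 1/(343509/8) = 8/343509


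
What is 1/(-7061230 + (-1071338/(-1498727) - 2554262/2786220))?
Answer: -2087891570970/14743083019259524157 ≈ -1.4162e-7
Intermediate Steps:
1/(-7061230 + (-1071338/(-1498727) - 2554262/2786220)) = 1/(-7061230 + (-1071338*(-1/1498727) - 2554262*1/2786220)) = 1/(-7061230 + (1071338/1498727 - 1277131/1393110)) = 1/(-7061230 - 421579031057/2087891570970) = 1/(-14743083019259524157/2087891570970) = -2087891570970/14743083019259524157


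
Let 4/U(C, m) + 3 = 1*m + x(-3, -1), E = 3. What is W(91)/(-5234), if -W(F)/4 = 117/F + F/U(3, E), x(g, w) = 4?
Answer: 1292/18319 ≈ 0.070528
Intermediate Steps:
U(C, m) = 4/(1 + m) (U(C, m) = 4/(-3 + (1*m + 4)) = 4/(-3 + (m + 4)) = 4/(-3 + (4 + m)) = 4/(1 + m))
W(F) = -468/F - 4*F (W(F) = -4*(117/F + F/((4/(1 + 3)))) = -4*(117/F + F/((4/4))) = -4*(117/F + F/((4*(1/4)))) = -4*(117/F + F/1) = -4*(117/F + F*1) = -4*(117/F + F) = -4*(F + 117/F) = -468/F - 4*F)
W(91)/(-5234) = (-468/91 - 4*91)/(-5234) = (-468*1/91 - 364)*(-1/5234) = (-36/7 - 364)*(-1/5234) = -2584/7*(-1/5234) = 1292/18319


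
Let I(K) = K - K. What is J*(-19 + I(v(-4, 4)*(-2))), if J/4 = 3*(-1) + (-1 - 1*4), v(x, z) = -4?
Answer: 608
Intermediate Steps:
I(K) = 0
J = -32 (J = 4*(3*(-1) + (-1 - 1*4)) = 4*(-3 + (-1 - 4)) = 4*(-3 - 5) = 4*(-8) = -32)
J*(-19 + I(v(-4, 4)*(-2))) = -32*(-19 + 0) = -32*(-19) = 608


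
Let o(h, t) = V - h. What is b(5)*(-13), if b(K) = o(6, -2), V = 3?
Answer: 39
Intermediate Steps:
o(h, t) = 3 - h
b(K) = -3 (b(K) = 3 - 1*6 = 3 - 6 = -3)
b(5)*(-13) = -3*(-13) = 39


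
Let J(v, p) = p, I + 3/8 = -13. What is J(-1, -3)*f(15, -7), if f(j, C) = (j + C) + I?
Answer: 129/8 ≈ 16.125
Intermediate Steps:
I = -107/8 (I = -3/8 - 13 = -107/8 ≈ -13.375)
f(j, C) = -107/8 + C + j (f(j, C) = (j + C) - 107/8 = (C + j) - 107/8 = -107/8 + C + j)
J(-1, -3)*f(15, -7) = -3*(-107/8 - 7 + 15) = -3*(-43/8) = 129/8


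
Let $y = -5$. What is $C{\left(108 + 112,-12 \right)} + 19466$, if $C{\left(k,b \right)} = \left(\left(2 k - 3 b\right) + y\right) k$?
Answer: $123086$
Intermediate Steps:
$C{\left(k,b \right)} = k \left(-5 - 3 b + 2 k\right)$ ($C{\left(k,b \right)} = \left(\left(2 k - 3 b\right) - 5\right) k = \left(\left(- 3 b + 2 k\right) - 5\right) k = \left(-5 - 3 b + 2 k\right) k = k \left(-5 - 3 b + 2 k\right)$)
$C{\left(108 + 112,-12 \right)} + 19466 = \left(108 + 112\right) \left(-5 - -36 + 2 \left(108 + 112\right)\right) + 19466 = 220 \left(-5 + 36 + 2 \cdot 220\right) + 19466 = 220 \left(-5 + 36 + 440\right) + 19466 = 220 \cdot 471 + 19466 = 103620 + 19466 = 123086$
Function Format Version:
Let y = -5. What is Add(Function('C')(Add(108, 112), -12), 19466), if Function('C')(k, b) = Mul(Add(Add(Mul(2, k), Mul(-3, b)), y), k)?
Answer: 123086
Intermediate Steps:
Function('C')(k, b) = Mul(k, Add(-5, Mul(-3, b), Mul(2, k))) (Function('C')(k, b) = Mul(Add(Add(Mul(2, k), Mul(-3, b)), -5), k) = Mul(Add(Add(Mul(-3, b), Mul(2, k)), -5), k) = Mul(Add(-5, Mul(-3, b), Mul(2, k)), k) = Mul(k, Add(-5, Mul(-3, b), Mul(2, k))))
Add(Function('C')(Add(108, 112), -12), 19466) = Add(Mul(Add(108, 112), Add(-5, Mul(-3, -12), Mul(2, Add(108, 112)))), 19466) = Add(Mul(220, Add(-5, 36, Mul(2, 220))), 19466) = Add(Mul(220, Add(-5, 36, 440)), 19466) = Add(Mul(220, 471), 19466) = Add(103620, 19466) = 123086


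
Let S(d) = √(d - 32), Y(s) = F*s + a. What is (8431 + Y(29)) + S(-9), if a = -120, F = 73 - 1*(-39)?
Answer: 11559 + I*√41 ≈ 11559.0 + 6.4031*I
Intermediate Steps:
F = 112 (F = 73 + 39 = 112)
Y(s) = -120 + 112*s (Y(s) = 112*s - 120 = -120 + 112*s)
S(d) = √(-32 + d)
(8431 + Y(29)) + S(-9) = (8431 + (-120 + 112*29)) + √(-32 - 9) = (8431 + (-120 + 3248)) + √(-41) = (8431 + 3128) + I*√41 = 11559 + I*√41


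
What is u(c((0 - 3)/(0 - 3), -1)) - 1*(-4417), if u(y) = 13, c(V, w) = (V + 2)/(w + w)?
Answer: 4430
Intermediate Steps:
c(V, w) = (2 + V)/(2*w) (c(V, w) = (2 + V)/((2*w)) = (2 + V)*(1/(2*w)) = (2 + V)/(2*w))
u(c((0 - 3)/(0 - 3), -1)) - 1*(-4417) = 13 - 1*(-4417) = 13 + 4417 = 4430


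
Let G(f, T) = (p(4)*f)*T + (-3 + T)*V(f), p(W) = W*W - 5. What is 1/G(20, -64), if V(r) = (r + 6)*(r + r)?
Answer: -1/83760 ≈ -1.1939e-5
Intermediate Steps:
p(W) = -5 + W² (p(W) = W² - 5 = -5 + W²)
V(r) = 2*r*(6 + r) (V(r) = (6 + r)*(2*r) = 2*r*(6 + r))
G(f, T) = 11*T*f + 2*f*(-3 + T)*(6 + f) (G(f, T) = ((-5 + 4²)*f)*T + (-3 + T)*(2*f*(6 + f)) = ((-5 + 16)*f)*T + 2*f*(-3 + T)*(6 + f) = (11*f)*T + 2*f*(-3 + T)*(6 + f) = 11*T*f + 2*f*(-3 + T)*(6 + f))
1/G(20, -64) = 1/(20*(-36 - 6*20 + 23*(-64) + 2*(-64)*20)) = 1/(20*(-36 - 120 - 1472 - 2560)) = 1/(20*(-4188)) = 1/(-83760) = -1/83760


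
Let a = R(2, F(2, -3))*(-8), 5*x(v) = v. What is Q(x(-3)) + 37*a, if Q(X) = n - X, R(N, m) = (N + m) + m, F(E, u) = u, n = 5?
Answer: 5948/5 ≈ 1189.6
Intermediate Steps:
R(N, m) = N + 2*m
x(v) = v/5
a = 32 (a = (2 + 2*(-3))*(-8) = (2 - 6)*(-8) = -4*(-8) = 32)
Q(X) = 5 - X
Q(x(-3)) + 37*a = (5 - (-3)/5) + 37*32 = (5 - 1*(-⅗)) + 1184 = (5 + ⅗) + 1184 = 28/5 + 1184 = 5948/5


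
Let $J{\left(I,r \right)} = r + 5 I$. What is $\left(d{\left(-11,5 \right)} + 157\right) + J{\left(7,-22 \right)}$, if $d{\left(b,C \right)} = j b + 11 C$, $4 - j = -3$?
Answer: $148$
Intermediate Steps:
$j = 7$ ($j = 4 - -3 = 4 + 3 = 7$)
$d{\left(b,C \right)} = 7 b + 11 C$
$\left(d{\left(-11,5 \right)} + 157\right) + J{\left(7,-22 \right)} = \left(\left(7 \left(-11\right) + 11 \cdot 5\right) + 157\right) + \left(-22 + 5 \cdot 7\right) = \left(\left(-77 + 55\right) + 157\right) + \left(-22 + 35\right) = \left(-22 + 157\right) + 13 = 135 + 13 = 148$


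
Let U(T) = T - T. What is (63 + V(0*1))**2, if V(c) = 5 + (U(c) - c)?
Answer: 4624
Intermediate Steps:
U(T) = 0
V(c) = 5 - c (V(c) = 5 + (0 - c) = 5 - c)
(63 + V(0*1))**2 = (63 + (5 - 0))**2 = (63 + (5 - 1*0))**2 = (63 + (5 + 0))**2 = (63 + 5)**2 = 68**2 = 4624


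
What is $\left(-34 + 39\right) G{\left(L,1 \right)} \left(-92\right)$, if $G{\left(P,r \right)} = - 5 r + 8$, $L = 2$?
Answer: $-1380$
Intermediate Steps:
$G{\left(P,r \right)} = 8 - 5 r$
$\left(-34 + 39\right) G{\left(L,1 \right)} \left(-92\right) = \left(-34 + 39\right) \left(8 - 5\right) \left(-92\right) = 5 \left(8 - 5\right) \left(-92\right) = 5 \cdot 3 \left(-92\right) = 15 \left(-92\right) = -1380$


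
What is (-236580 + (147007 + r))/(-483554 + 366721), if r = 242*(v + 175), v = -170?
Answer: 88363/116833 ≈ 0.75632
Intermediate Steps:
r = 1210 (r = 242*(-170 + 175) = 242*5 = 1210)
(-236580 + (147007 + r))/(-483554 + 366721) = (-236580 + (147007 + 1210))/(-483554 + 366721) = (-236580 + 148217)/(-116833) = -88363*(-1/116833) = 88363/116833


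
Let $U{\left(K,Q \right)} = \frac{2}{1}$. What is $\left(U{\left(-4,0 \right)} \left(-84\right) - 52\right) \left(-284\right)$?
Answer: $62480$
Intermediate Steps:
$U{\left(K,Q \right)} = 2$ ($U{\left(K,Q \right)} = 2 \cdot 1 = 2$)
$\left(U{\left(-4,0 \right)} \left(-84\right) - 52\right) \left(-284\right) = \left(2 \left(-84\right) - 52\right) \left(-284\right) = \left(-168 - 52\right) \left(-284\right) = \left(-220\right) \left(-284\right) = 62480$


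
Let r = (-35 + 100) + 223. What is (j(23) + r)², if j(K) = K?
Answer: 96721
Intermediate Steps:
r = 288 (r = 65 + 223 = 288)
(j(23) + r)² = (23 + 288)² = 311² = 96721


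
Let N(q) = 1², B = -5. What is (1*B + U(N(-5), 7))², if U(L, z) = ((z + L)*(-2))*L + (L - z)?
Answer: 729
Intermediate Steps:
N(q) = 1
U(L, z) = L - z + L*(-2*L - 2*z) (U(L, z) = ((L + z)*(-2))*L + (L - z) = (-2*L - 2*z)*L + (L - z) = L*(-2*L - 2*z) + (L - z) = L - z + L*(-2*L - 2*z))
(1*B + U(N(-5), 7))² = (1*(-5) + (1 - 1*7 - 2*1² - 2*1*7))² = (-5 + (1 - 7 - 2*1 - 14))² = (-5 + (1 - 7 - 2 - 14))² = (-5 - 22)² = (-27)² = 729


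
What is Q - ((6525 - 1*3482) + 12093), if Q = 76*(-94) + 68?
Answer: -22212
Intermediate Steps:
Q = -7076 (Q = -7144 + 68 = -7076)
Q - ((6525 - 1*3482) + 12093) = -7076 - ((6525 - 1*3482) + 12093) = -7076 - ((6525 - 3482) + 12093) = -7076 - (3043 + 12093) = -7076 - 1*15136 = -7076 - 15136 = -22212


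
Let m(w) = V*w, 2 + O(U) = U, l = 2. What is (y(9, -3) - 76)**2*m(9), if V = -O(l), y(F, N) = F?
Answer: 0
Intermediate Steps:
O(U) = -2 + U
V = 0 (V = -(-2 + 2) = -1*0 = 0)
m(w) = 0 (m(w) = 0*w = 0)
(y(9, -3) - 76)**2*m(9) = (9 - 76)**2*0 = (-67)**2*0 = 4489*0 = 0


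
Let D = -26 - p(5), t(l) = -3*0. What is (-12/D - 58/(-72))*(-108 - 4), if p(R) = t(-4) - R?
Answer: -1388/9 ≈ -154.22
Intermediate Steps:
t(l) = 0
p(R) = -R (p(R) = 0 - R = -R)
D = -21 (D = -26 - (-1)*5 = -26 - 1*(-5) = -26 + 5 = -21)
(-12/D - 58/(-72))*(-108 - 4) = (-12/(-21) - 58/(-72))*(-108 - 4) = (-12*(-1/21) - 58*(-1/72))*(-112) = (4/7 + 29/36)*(-112) = (347/252)*(-112) = -1388/9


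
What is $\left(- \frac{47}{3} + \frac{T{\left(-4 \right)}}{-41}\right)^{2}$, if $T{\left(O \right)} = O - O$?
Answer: $\frac{2209}{9} \approx 245.44$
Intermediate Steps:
$T{\left(O \right)} = 0$
$\left(- \frac{47}{3} + \frac{T{\left(-4 \right)}}{-41}\right)^{2} = \left(- \frac{47}{3} + \frac{0}{-41}\right)^{2} = \left(\left(-47\right) \frac{1}{3} + 0 \left(- \frac{1}{41}\right)\right)^{2} = \left(- \frac{47}{3} + 0\right)^{2} = \left(- \frac{47}{3}\right)^{2} = \frac{2209}{9}$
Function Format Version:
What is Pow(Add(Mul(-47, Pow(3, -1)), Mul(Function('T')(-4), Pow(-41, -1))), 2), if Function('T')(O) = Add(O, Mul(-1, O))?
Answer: Rational(2209, 9) ≈ 245.44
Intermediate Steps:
Function('T')(O) = 0
Pow(Add(Mul(-47, Pow(3, -1)), Mul(Function('T')(-4), Pow(-41, -1))), 2) = Pow(Add(Mul(-47, Pow(3, -1)), Mul(0, Pow(-41, -1))), 2) = Pow(Add(Mul(-47, Rational(1, 3)), Mul(0, Rational(-1, 41))), 2) = Pow(Add(Rational(-47, 3), 0), 2) = Pow(Rational(-47, 3), 2) = Rational(2209, 9)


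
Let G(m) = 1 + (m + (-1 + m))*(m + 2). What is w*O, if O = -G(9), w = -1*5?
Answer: 940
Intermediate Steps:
w = -5
G(m) = 1 + (-1 + 2*m)*(2 + m)
O = -188 (O = -(-1 + 2*9² + 3*9) = -(-1 + 2*81 + 27) = -(-1 + 162 + 27) = -1*188 = -188)
w*O = -5*(-188) = 940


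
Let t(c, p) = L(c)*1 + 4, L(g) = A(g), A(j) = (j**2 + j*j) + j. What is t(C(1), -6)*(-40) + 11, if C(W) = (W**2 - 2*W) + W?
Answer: -149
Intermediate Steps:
C(W) = W**2 - W
A(j) = j + 2*j**2 (A(j) = (j**2 + j**2) + j = 2*j**2 + j = j + 2*j**2)
L(g) = g*(1 + 2*g)
t(c, p) = 4 + c*(1 + 2*c) (t(c, p) = (c*(1 + 2*c))*1 + 4 = c*(1 + 2*c) + 4 = 4 + c*(1 + 2*c))
t(C(1), -6)*(-40) + 11 = (4 + (1*(-1 + 1))*(1 + 2*(1*(-1 + 1))))*(-40) + 11 = (4 + (1*0)*(1 + 2*(1*0)))*(-40) + 11 = (4 + 0*(1 + 2*0))*(-40) + 11 = (4 + 0*(1 + 0))*(-40) + 11 = (4 + 0*1)*(-40) + 11 = (4 + 0)*(-40) + 11 = 4*(-40) + 11 = -160 + 11 = -149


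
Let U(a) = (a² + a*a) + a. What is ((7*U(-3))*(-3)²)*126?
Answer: 119070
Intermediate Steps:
U(a) = a + 2*a² (U(a) = (a² + a²) + a = 2*a² + a = a + 2*a²)
((7*U(-3))*(-3)²)*126 = ((7*(-3*(1 + 2*(-3))))*(-3)²)*126 = ((7*(-3*(1 - 6)))*9)*126 = ((7*(-3*(-5)))*9)*126 = ((7*15)*9)*126 = (105*9)*126 = 945*126 = 119070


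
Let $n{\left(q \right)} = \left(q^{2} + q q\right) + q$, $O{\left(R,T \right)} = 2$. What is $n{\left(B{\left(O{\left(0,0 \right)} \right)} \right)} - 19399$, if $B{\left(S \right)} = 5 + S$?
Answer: $-19294$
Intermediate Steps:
$n{\left(q \right)} = q + 2 q^{2}$ ($n{\left(q \right)} = \left(q^{2} + q^{2}\right) + q = 2 q^{2} + q = q + 2 q^{2}$)
$n{\left(B{\left(O{\left(0,0 \right)} \right)} \right)} - 19399 = \left(5 + 2\right) \left(1 + 2 \left(5 + 2\right)\right) - 19399 = 7 \left(1 + 2 \cdot 7\right) - 19399 = 7 \left(1 + 14\right) - 19399 = 7 \cdot 15 - 19399 = 105 - 19399 = -19294$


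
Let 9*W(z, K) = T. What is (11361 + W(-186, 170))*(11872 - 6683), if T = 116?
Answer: 531171985/9 ≈ 5.9019e+7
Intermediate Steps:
W(z, K) = 116/9 (W(z, K) = (1/9)*116 = 116/9)
(11361 + W(-186, 170))*(11872 - 6683) = (11361 + 116/9)*(11872 - 6683) = (102365/9)*5189 = 531171985/9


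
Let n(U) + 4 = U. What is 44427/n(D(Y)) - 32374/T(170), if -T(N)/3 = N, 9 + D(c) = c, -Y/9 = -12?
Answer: 514666/969 ≈ 531.13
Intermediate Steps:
Y = 108 (Y = -9*(-12) = 108)
D(c) = -9 + c
T(N) = -3*N
n(U) = -4 + U
44427/n(D(Y)) - 32374/T(170) = 44427/(-4 + (-9 + 108)) - 32374/((-3*170)) = 44427/(-4 + 99) - 32374/(-510) = 44427/95 - 32374*(-1/510) = 44427*(1/95) + 16187/255 = 44427/95 + 16187/255 = 514666/969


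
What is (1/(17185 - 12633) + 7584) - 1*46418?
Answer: -176772367/4552 ≈ -38834.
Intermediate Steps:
(1/(17185 - 12633) + 7584) - 1*46418 = (1/4552 + 7584) - 46418 = 34522369/4552 - 46418 = -176772367/4552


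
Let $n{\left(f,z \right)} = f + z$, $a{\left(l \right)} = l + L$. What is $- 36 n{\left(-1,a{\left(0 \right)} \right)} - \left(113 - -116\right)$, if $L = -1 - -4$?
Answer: $-301$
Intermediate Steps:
$L = 3$ ($L = -1 + 4 = 3$)
$a{\left(l \right)} = 3 + l$ ($a{\left(l \right)} = l + 3 = 3 + l$)
$- 36 n{\left(-1,a{\left(0 \right)} \right)} - \left(113 - -116\right) = - 36 \left(-1 + \left(3 + 0\right)\right) - \left(113 - -116\right) = - 36 \left(-1 + 3\right) - 229 = \left(-36\right) 2 - 229 = -72 - 229 = -301$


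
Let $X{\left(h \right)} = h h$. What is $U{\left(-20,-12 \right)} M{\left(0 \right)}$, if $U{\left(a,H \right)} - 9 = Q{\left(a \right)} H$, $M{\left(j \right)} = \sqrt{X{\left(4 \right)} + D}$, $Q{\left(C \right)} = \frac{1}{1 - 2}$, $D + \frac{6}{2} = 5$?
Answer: $63 \sqrt{2} \approx 89.095$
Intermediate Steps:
$D = 2$ ($D = -3 + 5 = 2$)
$Q{\left(C \right)} = -1$ ($Q{\left(C \right)} = \frac{1}{-1} = -1$)
$X{\left(h \right)} = h^{2}$
$M{\left(j \right)} = 3 \sqrt{2}$ ($M{\left(j \right)} = \sqrt{4^{2} + 2} = \sqrt{16 + 2} = \sqrt{18} = 3 \sqrt{2}$)
$U{\left(a,H \right)} = 9 - H$
$U{\left(-20,-12 \right)} M{\left(0 \right)} = \left(9 - -12\right) 3 \sqrt{2} = \left(9 + 12\right) 3 \sqrt{2} = 21 \cdot 3 \sqrt{2} = 63 \sqrt{2}$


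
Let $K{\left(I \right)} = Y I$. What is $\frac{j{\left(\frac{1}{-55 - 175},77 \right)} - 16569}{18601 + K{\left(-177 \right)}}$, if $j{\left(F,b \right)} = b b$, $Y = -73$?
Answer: $- \frac{5320}{15761} \approx -0.33754$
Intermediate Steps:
$j{\left(F,b \right)} = b^{2}$
$K{\left(I \right)} = - 73 I$
$\frac{j{\left(\frac{1}{-55 - 175},77 \right)} - 16569}{18601 + K{\left(-177 \right)}} = \frac{77^{2} - 16569}{18601 - -12921} = \frac{5929 - 16569}{18601 + 12921} = - \frac{10640}{31522} = \left(-10640\right) \frac{1}{31522} = - \frac{5320}{15761}$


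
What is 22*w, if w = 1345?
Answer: 29590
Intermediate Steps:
22*w = 22*1345 = 29590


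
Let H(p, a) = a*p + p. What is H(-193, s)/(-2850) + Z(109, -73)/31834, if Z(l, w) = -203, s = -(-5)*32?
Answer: 247149833/22681725 ≈ 10.896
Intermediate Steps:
s = 160 (s = -5*(-32) = 160)
H(p, a) = p + a*p
H(-193, s)/(-2850) + Z(109, -73)/31834 = -193*(1 + 160)/(-2850) - 203/31834 = -193*161*(-1/2850) - 203*1/31834 = -31073*(-1/2850) - 203/31834 = 31073/2850 - 203/31834 = 247149833/22681725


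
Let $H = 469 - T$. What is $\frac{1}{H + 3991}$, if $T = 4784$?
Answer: $- \frac{1}{324} \approx -0.0030864$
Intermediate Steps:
$H = -4315$ ($H = 469 - 4784 = -4315$)
$\frac{1}{H + 3991} = \frac{1}{-4315 + 3991} = \frac{1}{-324} = - \frac{1}{324}$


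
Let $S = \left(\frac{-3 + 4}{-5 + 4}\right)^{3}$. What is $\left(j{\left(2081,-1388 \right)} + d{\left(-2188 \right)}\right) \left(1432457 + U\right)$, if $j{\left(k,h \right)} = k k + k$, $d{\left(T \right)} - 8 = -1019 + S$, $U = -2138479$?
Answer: $-3058226075860$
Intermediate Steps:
$S = -1$ ($S = \left(1 \frac{1}{-1}\right)^{3} = \left(1 \left(-1\right)\right)^{3} = \left(-1\right)^{3} = -1$)
$d{\left(T \right)} = -1012$ ($d{\left(T \right)} = 8 - 1020 = -1012$)
$j{\left(k,h \right)} = k + k^{2}$ ($j{\left(k,h \right)} = k^{2} + k = k + k^{2}$)
$\left(j{\left(2081,-1388 \right)} + d{\left(-2188 \right)}\right) \left(1432457 + U\right) = \left(2081 \left(1 + 2081\right) - 1012\right) \left(1432457 - 2138479\right) = \left(2081 \cdot 2082 - 1012\right) \left(-706022\right) = \left(4332642 - 1012\right) \left(-706022\right) = 4331630 \left(-706022\right) = -3058226075860$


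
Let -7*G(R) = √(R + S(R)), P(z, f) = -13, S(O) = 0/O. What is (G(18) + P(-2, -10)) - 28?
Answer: -41 - 3*√2/7 ≈ -41.606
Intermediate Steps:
S(O) = 0
G(R) = -√R/7 (G(R) = -√(R + 0)/7 = -√R/7)
(G(18) + P(-2, -10)) - 28 = (-3*√2/7 - 13) - 28 = (-13 - 3*√2/7) - 28 = -41 - 3*√2/7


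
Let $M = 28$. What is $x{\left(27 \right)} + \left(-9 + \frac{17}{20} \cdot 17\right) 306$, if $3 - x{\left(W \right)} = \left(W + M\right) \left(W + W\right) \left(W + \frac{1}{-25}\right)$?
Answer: $- \frac{156801}{2} \approx -78401.0$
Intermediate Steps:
$x{\left(W \right)} = 3 - 2 W \left(28 + W\right) \left(- \frac{1}{25} + W\right)$ ($x{\left(W \right)} = 3 - \left(W + 28\right) \left(W + W\right) \left(W + \frac{1}{-25}\right) = 3 - \left(28 + W\right) 2 W \left(W - \frac{1}{25}\right) = 3 - 2 W \left(28 + W\right) \left(- \frac{1}{25} + W\right)$)
$x{\left(27 \right)} + \left(-9 + \frac{17}{20} \cdot 17\right) 306 = \left(3 - 2 \cdot 27^{3} - \frac{1398 \cdot 27^{2}}{25} + \frac{56}{25} \cdot 27\right) + \left(-9 + \frac{17}{20} \cdot 17\right) 306 = \left(3 - 39366 - \frac{1019142}{25} + \frac{1512}{25}\right) + \left(-9 + 17 \cdot \frac{1}{20} \cdot 17\right) 306 = \left(3 - 39366 - \frac{1019142}{25} + \frac{1512}{25}\right) + \left(-9 + \frac{17}{20} \cdot 17\right) 306 = - \frac{400341}{5} + \left(-9 + \frac{289}{20}\right) 306 = - \frac{400341}{5} + \frac{109}{20} \cdot 306 = - \frac{400341}{5} + \frac{16677}{10} = - \frac{156801}{2}$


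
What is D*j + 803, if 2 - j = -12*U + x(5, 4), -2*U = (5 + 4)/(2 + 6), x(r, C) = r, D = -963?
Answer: 40769/4 ≈ 10192.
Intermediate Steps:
U = -9/16 (U = -(5 + 4)/(2*(2 + 6)) = -9/(2*8) = -½*9/8 = -9/16 ≈ -0.56250)
j = -39/4 (j = 2 - (-12*(-9/16) + 5) = 2 - (27/4 + 5) = 2 - 1*47/4 = 2 - 47/4 = -39/4 ≈ -9.7500)
D*j + 803 = -963*(-39/4) + 803 = 37557/4 + 803 = 40769/4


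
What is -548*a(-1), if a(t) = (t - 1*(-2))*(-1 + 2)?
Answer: -548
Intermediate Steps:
a(t) = 2 + t (a(t) = (t + 2)*1 = (2 + t)*1 = 2 + t)
-548*a(-1) = -548*(2 - 1) = -548*1 = -548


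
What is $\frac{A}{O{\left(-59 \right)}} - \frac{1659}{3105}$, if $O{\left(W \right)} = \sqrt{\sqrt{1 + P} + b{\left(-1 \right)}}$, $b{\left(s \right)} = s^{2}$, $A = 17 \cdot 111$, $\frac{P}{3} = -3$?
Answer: $- \frac{553}{1035} + \frac{1887}{\sqrt{1 + 2 i \sqrt{2}}} \approx 889.01 - 629.0 i$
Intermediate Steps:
$P = -9$ ($P = 3 \left(-3\right) = -9$)
$A = 1887$
$O{\left(W \right)} = \sqrt{1 + 2 i \sqrt{2}}$ ($O{\left(W \right)} = \sqrt{\sqrt{1 - 9} + \left(-1\right)^{2}} = \sqrt{\sqrt{-8} + 1} = \sqrt{2 i \sqrt{2} + 1} = \sqrt{1 + 2 i \sqrt{2}}$)
$\frac{A}{O{\left(-59 \right)}} - \frac{1659}{3105} = \frac{1887}{\sqrt{1 + 2 i \sqrt{2}}} - \frac{1659}{3105} = \frac{1887}{\sqrt{1 + 2 i \sqrt{2}}} - \frac{553}{1035} = - \frac{553}{1035} + \frac{1887}{\sqrt{1 + 2 i \sqrt{2}}}$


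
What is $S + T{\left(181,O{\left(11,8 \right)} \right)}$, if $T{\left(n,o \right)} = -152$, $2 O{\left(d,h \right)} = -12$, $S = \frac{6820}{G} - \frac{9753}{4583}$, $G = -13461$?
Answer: $- \frac{9539689169}{61691763} \approx -154.63$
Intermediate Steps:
$S = - \frac{162541193}{61691763}$ ($S = \frac{6820}{-13461} - \frac{9753}{4583} = 6820 \left(- \frac{1}{13461}\right) - \frac{9753}{4583} = - \frac{6820}{13461} - \frac{9753}{4583} = - \frac{162541193}{61691763} \approx -2.6347$)
$O{\left(d,h \right)} = -6$ ($O{\left(d,h \right)} = \frac{1}{2} \left(-12\right) = -6$)
$S + T{\left(181,O{\left(11,8 \right)} \right)} = - \frac{162541193}{61691763} - 152 = - \frac{9539689169}{61691763}$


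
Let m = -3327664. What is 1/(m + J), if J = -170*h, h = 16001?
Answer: -1/6047834 ≈ -1.6535e-7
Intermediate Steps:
J = -2720170 (J = -170*16001 = -2720170)
1/(m + J) = 1/(-3327664 - 2720170) = 1/(-6047834) = -1/6047834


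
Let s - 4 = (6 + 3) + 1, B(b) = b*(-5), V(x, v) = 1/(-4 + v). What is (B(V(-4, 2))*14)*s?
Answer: 490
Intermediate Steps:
B(b) = -5*b
s = 14 (s = 4 + ((6 + 3) + 1) = 4 + (9 + 1) = 4 + 10 = 14)
(B(V(-4, 2))*14)*s = (-5/(-4 + 2)*14)*14 = (-5/(-2)*14)*14 = (-5*(-½)*14)*14 = ((5/2)*14)*14 = 35*14 = 490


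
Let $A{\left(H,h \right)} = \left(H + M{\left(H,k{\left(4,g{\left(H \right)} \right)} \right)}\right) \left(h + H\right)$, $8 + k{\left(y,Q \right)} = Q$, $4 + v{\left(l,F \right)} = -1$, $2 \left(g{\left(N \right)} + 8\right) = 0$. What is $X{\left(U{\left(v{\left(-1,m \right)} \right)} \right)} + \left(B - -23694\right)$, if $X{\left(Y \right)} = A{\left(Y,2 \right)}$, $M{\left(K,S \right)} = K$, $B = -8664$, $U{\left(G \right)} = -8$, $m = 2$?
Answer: $15126$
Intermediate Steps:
$g{\left(N \right)} = -8$ ($g{\left(N \right)} = -8 + \frac{1}{2} \cdot 0 = -8 + 0 = -8$)
$v{\left(l,F \right)} = -5$ ($v{\left(l,F \right)} = -4 - 1 = -5$)
$k{\left(y,Q \right)} = -8 + Q$
$A{\left(H,h \right)} = 2 H \left(H + h\right)$ ($A{\left(H,h \right)} = \left(H + H\right) \left(h + H\right) = 2 H \left(H + h\right)$)
$X{\left(Y \right)} = 2 Y \left(2 + Y\right)$ ($X{\left(Y \right)} = 2 Y \left(Y + 2\right) = 2 Y \left(2 + Y\right)$)
$X{\left(U{\left(v{\left(-1,m \right)} \right)} \right)} + \left(B - -23694\right) = 2 \left(-8\right) \left(2 - 8\right) - -15030 = 2 \left(-8\right) \left(-6\right) + \left(-8664 + 23694\right) = 96 + 15030 = 15126$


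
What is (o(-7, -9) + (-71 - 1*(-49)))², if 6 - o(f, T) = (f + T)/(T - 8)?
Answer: 82944/289 ≈ 287.00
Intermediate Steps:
o(f, T) = 6 - (T + f)/(-8 + T) (o(f, T) = 6 - (f + T)/(T - 8) = 6 - (T + f)/(-8 + T))
(o(-7, -9) + (-71 - 1*(-49)))² = ((-48 - 1*(-7) + 5*(-9))/(-8 - 9) + (-71 - 1*(-49)))² = ((-48 + 7 - 45)/(-17) + (-71 + 49))² = (-1/17*(-86) - 22)² = (86/17 - 22)² = (-288/17)² = 82944/289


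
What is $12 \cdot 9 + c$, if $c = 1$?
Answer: $109$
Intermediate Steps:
$12 \cdot 9 + c = 12 \cdot 9 + 1 = 108 + 1 = 109$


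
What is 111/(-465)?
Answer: -37/155 ≈ -0.23871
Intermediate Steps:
111/(-465) = 111*(-1/465) = -37/155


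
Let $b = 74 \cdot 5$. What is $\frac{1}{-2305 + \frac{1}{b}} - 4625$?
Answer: $- \frac{3944426995}{852849} \approx -4625.0$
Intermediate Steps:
$b = 370$
$\frac{1}{-2305 + \frac{1}{b}} - 4625 = \frac{1}{-2305 + \frac{1}{370}} - 4625 = \frac{1}{- \frac{852849}{370}} - 4625 = - \frac{370}{852849} - 4625 = - \frac{3944426995}{852849}$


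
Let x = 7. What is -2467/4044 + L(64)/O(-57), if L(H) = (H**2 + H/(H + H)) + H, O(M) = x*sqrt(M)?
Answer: -2467/4044 - 8321*I*sqrt(57)/798 ≈ -0.61004 - 78.724*I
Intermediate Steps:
O(M) = 7*sqrt(M)
L(H) = 1/2 + H + H**2 (L(H) = (H**2 + H/((2*H))) + H = (H**2 + (1/(2*H))*H) + H = (H**2 + 1/2) + H = (1/2 + H**2) + H = 1/2 + H + H**2)
-2467/4044 + L(64)/O(-57) = -2467/4044 + (1/2 + 64 + 64**2)/((7*sqrt(-57))) = -2467*1/4044 + (1/2 + 64 + 4096)/((7*(I*sqrt(57)))) = -2467/4044 + 8321/(2*((7*I*sqrt(57)))) = -2467/4044 + 8321*(-I*sqrt(57)/399)/2 = -2467/4044 - 8321*I*sqrt(57)/798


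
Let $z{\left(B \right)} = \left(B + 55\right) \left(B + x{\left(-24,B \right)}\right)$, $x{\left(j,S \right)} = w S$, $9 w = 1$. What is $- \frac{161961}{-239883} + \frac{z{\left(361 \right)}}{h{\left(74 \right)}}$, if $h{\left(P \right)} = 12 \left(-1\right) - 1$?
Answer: $- \frac{9236608837}{719649} \approx -12835.0$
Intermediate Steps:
$w = \frac{1}{9}$ ($w = \frac{1}{9} \cdot 1 = \frac{1}{9} \approx 0.11111$)
$h{\left(P \right)} = -13$ ($h{\left(P \right)} = -12 - 1 = -13$)
$x{\left(j,S \right)} = \frac{S}{9}$
$z{\left(B \right)} = \frac{10 B \left(55 + B\right)}{9}$ ($z{\left(B \right)} = \left(B + 55\right) \left(B + \frac{B}{9}\right) = \left(55 + B\right) \frac{10 B}{9} = \frac{10 B \left(55 + B\right)}{9}$)
$- \frac{161961}{-239883} + \frac{z{\left(361 \right)}}{h{\left(74 \right)}} = - \frac{161961}{-239883} + \frac{\frac{10}{9} \cdot 361 \left(55 + 361\right)}{-13} = \left(-161961\right) \left(- \frac{1}{239883}\right) + \frac{10}{9} \cdot 361 \cdot 416 \left(- \frac{1}{13}\right) = \frac{53987}{79961} + \frac{1501760}{9} \left(- \frac{1}{13}\right) = \frac{53987}{79961} - \frac{115520}{9} = - \frac{9236608837}{719649}$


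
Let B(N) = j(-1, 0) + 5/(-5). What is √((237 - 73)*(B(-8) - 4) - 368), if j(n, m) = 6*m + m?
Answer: 6*I*√33 ≈ 34.467*I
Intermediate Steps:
j(n, m) = 7*m
B(N) = -1 (B(N) = 7*0 + 5/(-5) = 0 + 5*(-⅕) = 0 - 1 = -1)
√((237 - 73)*(B(-8) - 4) - 368) = √((237 - 73)*(-1 - 4) - 368) = √(164*(-5) - 368) = √(-820 - 368) = √(-1188) = 6*I*√33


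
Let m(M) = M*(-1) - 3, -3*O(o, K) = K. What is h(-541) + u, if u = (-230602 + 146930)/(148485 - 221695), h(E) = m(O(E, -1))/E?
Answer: 68265878/59409915 ≈ 1.1491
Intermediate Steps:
O(o, K) = -K/3
m(M) = -3 - M (m(M) = -M - 3 = -3 - M)
h(E) = -10/(3*E) (h(E) = (-3 - (-1)*(-1)/3)/E = (-3 - 1*⅓)/E = (-3 - ⅓)/E = -10/(3*E))
u = 41836/36605 (u = -83672/(-73210) = -83672*(-1/73210) = 41836/36605 ≈ 1.1429)
h(-541) + u = -10/3/(-541) + 41836/36605 = -10/3*(-1/541) + 41836/36605 = 10/1623 + 41836/36605 = 68265878/59409915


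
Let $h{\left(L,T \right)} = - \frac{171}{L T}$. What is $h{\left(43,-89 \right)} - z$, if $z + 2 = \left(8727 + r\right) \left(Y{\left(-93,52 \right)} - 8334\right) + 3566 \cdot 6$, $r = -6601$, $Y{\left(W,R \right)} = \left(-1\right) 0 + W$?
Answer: $\frac{68481899587}{3827} \approx 1.7894 \cdot 10^{7}$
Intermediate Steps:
$h{\left(L,T \right)} = - \frac{171}{L T}$ ($h{\left(L,T \right)} = - 171 \frac{1}{L T} = - \frac{171}{L T}$)
$Y{\left(W,R \right)} = W$ ($Y{\left(W,R \right)} = 0 + W = W$)
$z = -17894408$ ($z = -2 + \left(\left(8727 - 6601\right) \left(-93 - 8334\right) + 3566 \cdot 6\right) = -2 + \left(2126 \left(-8427\right) + 21396\right) = -2 + \left(-17915802 + 21396\right) = -2 - 17894406 = -17894408$)
$h{\left(43,-89 \right)} - z = - \frac{171}{43 \left(-89\right)} - -17894408 = \left(-171\right) \frac{1}{43} \left(- \frac{1}{89}\right) + 17894408 = \frac{171}{3827} + 17894408 = \frac{68481899587}{3827}$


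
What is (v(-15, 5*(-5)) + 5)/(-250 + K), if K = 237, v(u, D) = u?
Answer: 10/13 ≈ 0.76923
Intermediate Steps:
(v(-15, 5*(-5)) + 5)/(-250 + K) = (-15 + 5)/(-250 + 237) = -10/(-13) = -10*(-1/13) = 10/13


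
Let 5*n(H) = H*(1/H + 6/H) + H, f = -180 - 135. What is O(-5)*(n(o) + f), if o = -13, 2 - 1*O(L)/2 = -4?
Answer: -18972/5 ≈ -3794.4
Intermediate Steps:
f = -315
O(L) = 12 (O(L) = 4 - 2*(-4) = 4 + 8 = 12)
n(H) = 7/5 + H/5 (n(H) = (H*(1/H + 6/H) + H)/5 = (H*(7/H) + H)/5 = (7 + H)/5 = 7/5 + H/5)
O(-5)*(n(o) + f) = 12*((7/5 + (1/5)*(-13)) - 315) = 12*((7/5 - 13/5) - 315) = 12*(-6/5 - 315) = 12*(-1581/5) = -18972/5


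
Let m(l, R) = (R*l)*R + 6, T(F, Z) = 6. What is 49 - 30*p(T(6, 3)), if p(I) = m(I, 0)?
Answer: -131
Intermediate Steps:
m(l, R) = 6 + l*R**2 (m(l, R) = l*R**2 + 6 = 6 + l*R**2)
p(I) = 6 (p(I) = 6 + I*0**2 = 6 + I*0 = 6 + 0 = 6)
49 - 30*p(T(6, 3)) = 49 - 30*6 = 49 - 180 = -131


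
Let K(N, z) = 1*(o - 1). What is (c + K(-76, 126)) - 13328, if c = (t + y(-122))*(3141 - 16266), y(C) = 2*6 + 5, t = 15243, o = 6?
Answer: -200300823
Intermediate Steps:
y(C) = 17 (y(C) = 12 + 5 = 17)
K(N, z) = 5 (K(N, z) = 1*(6 - 1) = 1*5 = 5)
c = -200287500 (c = (15243 + 17)*(3141 - 16266) = 15260*(-13125) = -200287500)
(c + K(-76, 126)) - 13328 = (-200287500 + 5) - 13328 = -200287495 - 13328 = -200300823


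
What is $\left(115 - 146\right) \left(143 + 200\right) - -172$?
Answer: $-10461$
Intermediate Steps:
$\left(115 - 146\right) \left(143 + 200\right) - -172 = \left(115 - 146\right) 343 + 172 = \left(-31\right) 343 + 172 = -10633 + 172 = -10461$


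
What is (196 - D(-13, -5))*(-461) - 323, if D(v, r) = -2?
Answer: -91601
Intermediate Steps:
(196 - D(-13, -5))*(-461) - 323 = (196 - 1*(-2))*(-461) - 323 = (196 + 2)*(-461) - 323 = 198*(-461) - 323 = -91278 - 323 = -91601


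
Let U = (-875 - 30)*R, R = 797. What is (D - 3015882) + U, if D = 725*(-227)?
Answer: -3901742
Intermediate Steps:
U = -721285 (U = (-875 - 30)*797 = -905*797 = -721285)
D = -164575
(D - 3015882) + U = (-164575 - 3015882) - 721285 = -3180457 - 721285 = -3901742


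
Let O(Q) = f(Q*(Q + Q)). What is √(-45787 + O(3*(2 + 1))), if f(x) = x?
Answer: 25*I*√73 ≈ 213.6*I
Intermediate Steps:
O(Q) = 2*Q² (O(Q) = Q*(Q + Q) = Q*(2*Q) = 2*Q²)
√(-45787 + O(3*(2 + 1))) = √(-45787 + 2*(3*(2 + 1))²) = √(-45787 + 2*(3*3)²) = √(-45787 + 2*9²) = √(-45787 + 2*81) = √(-45787 + 162) = √(-45625) = 25*I*√73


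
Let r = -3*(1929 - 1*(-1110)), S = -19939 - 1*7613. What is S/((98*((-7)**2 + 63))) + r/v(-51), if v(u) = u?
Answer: 146820/833 ≈ 176.25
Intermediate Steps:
S = -27552 (S = -19939 - 7613 = -27552)
r = -9117 (r = -3*(1929 + 1110) = -3*3039 = -1*9117 = -9117)
S/((98*((-7)**2 + 63))) + r/v(-51) = -27552*1/(98*((-7)**2 + 63)) - 9117/(-51) = -27552*1/(98*(49 + 63)) - 9117*(-1/51) = -27552/(98*112) + 3039/17 = -27552/10976 + 3039/17 = -27552*1/10976 + 3039/17 = -123/49 + 3039/17 = 146820/833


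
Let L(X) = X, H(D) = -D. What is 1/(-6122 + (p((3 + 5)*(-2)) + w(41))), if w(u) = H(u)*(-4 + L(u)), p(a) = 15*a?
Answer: -1/7879 ≈ -0.00012692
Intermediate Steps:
w(u) = -u*(-4 + u) (w(u) = (-u)*(-4 + u) = -u*(-4 + u))
1/(-6122 + (p((3 + 5)*(-2)) + w(41))) = 1/(-6122 + (15*((3 + 5)*(-2)) + 41*(4 - 1*41))) = 1/(-6122 + (15*(8*(-2)) + 41*(4 - 41))) = 1/(-6122 + (15*(-16) + 41*(-37))) = 1/(-6122 + (-240 - 1517)) = 1/(-6122 - 1757) = 1/(-7879) = -1/7879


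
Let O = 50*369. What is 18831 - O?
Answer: 381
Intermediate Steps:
O = 18450
18831 - O = 18831 - 1*18450 = 18831 - 18450 = 381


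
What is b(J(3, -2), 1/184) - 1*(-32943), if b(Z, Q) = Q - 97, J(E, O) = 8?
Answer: 6043665/184 ≈ 32846.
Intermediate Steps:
b(Z, Q) = -97 + Q
b(J(3, -2), 1/184) - 1*(-32943) = (-97 + 1/184) - 1*(-32943) = (-97 + 1/184) + 32943 = -17847/184 + 32943 = 6043665/184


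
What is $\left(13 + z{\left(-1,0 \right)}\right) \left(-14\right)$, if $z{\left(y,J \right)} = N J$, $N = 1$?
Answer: $-182$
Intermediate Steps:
$z{\left(y,J \right)} = J$ ($z{\left(y,J \right)} = 1 J = J$)
$\left(13 + z{\left(-1,0 \right)}\right) \left(-14\right) = \left(13 + 0\right) \left(-14\right) = 13 \left(-14\right) = -182$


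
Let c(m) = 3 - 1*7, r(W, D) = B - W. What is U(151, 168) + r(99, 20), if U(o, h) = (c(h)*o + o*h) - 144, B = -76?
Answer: 24445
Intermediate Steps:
r(W, D) = -76 - W
c(m) = -4 (c(m) = 3 - 7 = -4)
U(o, h) = -144 - 4*o + h*o (U(o, h) = (-4*o + o*h) - 144 = (-4*o + h*o) - 144 = -144 - 4*o + h*o)
U(151, 168) + r(99, 20) = (-144 - 4*151 + 168*151) + (-76 - 1*99) = (-144 - 604 + 25368) + (-76 - 99) = 24620 - 175 = 24445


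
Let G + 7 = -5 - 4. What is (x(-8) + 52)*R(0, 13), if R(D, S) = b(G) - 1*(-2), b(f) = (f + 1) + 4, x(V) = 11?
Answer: -567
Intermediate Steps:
G = -16 (G = -7 + (-5 - 4) = -7 - 9 = -16)
b(f) = 5 + f (b(f) = (1 + f) + 4 = 5 + f)
R(D, S) = -9 (R(D, S) = (5 - 16) - 1*(-2) = -11 + 2 = -9)
(x(-8) + 52)*R(0, 13) = (11 + 52)*(-9) = 63*(-9) = -567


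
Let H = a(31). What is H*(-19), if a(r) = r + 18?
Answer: -931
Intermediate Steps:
a(r) = 18 + r
H = 49 (H = 18 + 31 = 49)
H*(-19) = 49*(-19) = -931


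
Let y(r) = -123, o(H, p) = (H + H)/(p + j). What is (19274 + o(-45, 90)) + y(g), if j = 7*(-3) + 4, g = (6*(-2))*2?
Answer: 1397933/73 ≈ 19150.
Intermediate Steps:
g = -24 (g = -12*2 = -24)
j = -17 (j = -21 + 4 = -17)
o(H, p) = 2*H/(-17 + p) (o(H, p) = (H + H)/(p - 17) = (2*H)/(-17 + p) = 2*H/(-17 + p))
(19274 + o(-45, 90)) + y(g) = (19274 + 2*(-45)/(-17 + 90)) - 123 = (19274 + 2*(-45)/73) - 123 = (19274 + 2*(-45)*(1/73)) - 123 = (19274 - 90/73) - 123 = 1406912/73 - 123 = 1397933/73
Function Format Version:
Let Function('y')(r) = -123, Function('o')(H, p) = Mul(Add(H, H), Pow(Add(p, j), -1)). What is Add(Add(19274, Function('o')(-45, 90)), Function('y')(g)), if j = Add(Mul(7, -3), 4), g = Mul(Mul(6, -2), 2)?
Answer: Rational(1397933, 73) ≈ 19150.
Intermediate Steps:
g = -24 (g = Mul(-12, 2) = -24)
j = -17 (j = Add(-21, 4) = -17)
Function('o')(H, p) = Mul(2, H, Pow(Add(-17, p), -1)) (Function('o')(H, p) = Mul(Add(H, H), Pow(Add(p, -17), -1)) = Mul(Mul(2, H), Pow(Add(-17, p), -1)) = Mul(2, H, Pow(Add(-17, p), -1)))
Add(Add(19274, Function('o')(-45, 90)), Function('y')(g)) = Add(Add(19274, Mul(2, -45, Pow(Add(-17, 90), -1))), -123) = Add(Add(19274, Mul(2, -45, Pow(73, -1))), -123) = Add(Add(19274, Mul(2, -45, Rational(1, 73))), -123) = Add(Add(19274, Rational(-90, 73)), -123) = Add(Rational(1406912, 73), -123) = Rational(1397933, 73)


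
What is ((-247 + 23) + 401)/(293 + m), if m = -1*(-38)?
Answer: 177/331 ≈ 0.53474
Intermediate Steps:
m = 38
((-247 + 23) + 401)/(293 + m) = ((-247 + 23) + 401)/(293 + 38) = (-224 + 401)/331 = 177*(1/331) = 177/331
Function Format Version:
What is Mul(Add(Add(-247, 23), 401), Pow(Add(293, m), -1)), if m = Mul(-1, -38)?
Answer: Rational(177, 331) ≈ 0.53474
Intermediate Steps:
m = 38
Mul(Add(Add(-247, 23), 401), Pow(Add(293, m), -1)) = Mul(Add(Add(-247, 23), 401), Pow(Add(293, 38), -1)) = Mul(Add(-224, 401), Pow(331, -1)) = Mul(177, Rational(1, 331)) = Rational(177, 331)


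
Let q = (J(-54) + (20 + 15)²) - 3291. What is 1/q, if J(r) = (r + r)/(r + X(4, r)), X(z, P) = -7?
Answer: -61/125918 ≈ -0.00048444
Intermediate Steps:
J(r) = 2*r/(-7 + r) (J(r) = (r + r)/(r - 7) = (2*r)/(-7 + r) = 2*r/(-7 + r))
q = -125918/61 (q = (2*(-54)/(-7 - 54) + (20 + 15)²) - 3291 = (2*(-54)/(-61) + 35²) - 3291 = (2*(-54)*(-1/61) + 1225) - 3291 = (108/61 + 1225) - 3291 = 74833/61 - 3291 = -125918/61 ≈ -2064.2)
1/q = 1/(-125918/61) = -61/125918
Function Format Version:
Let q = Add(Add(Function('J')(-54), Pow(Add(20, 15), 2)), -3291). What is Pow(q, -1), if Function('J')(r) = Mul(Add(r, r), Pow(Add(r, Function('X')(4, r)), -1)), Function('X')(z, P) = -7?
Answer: Rational(-61, 125918) ≈ -0.00048444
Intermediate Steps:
Function('J')(r) = Mul(2, r, Pow(Add(-7, r), -1)) (Function('J')(r) = Mul(Add(r, r), Pow(Add(r, -7), -1)) = Mul(Mul(2, r), Pow(Add(-7, r), -1)) = Mul(2, r, Pow(Add(-7, r), -1)))
q = Rational(-125918, 61) (q = Add(Add(Mul(2, -54, Pow(Add(-7, -54), -1)), Pow(Add(20, 15), 2)), -3291) = Add(Add(Mul(2, -54, Pow(-61, -1)), Pow(35, 2)), -3291) = Add(Add(Mul(2, -54, Rational(-1, 61)), 1225), -3291) = Add(Add(Rational(108, 61), 1225), -3291) = Add(Rational(74833, 61), -3291) = Rational(-125918, 61) ≈ -2064.2)
Pow(q, -1) = Pow(Rational(-125918, 61), -1) = Rational(-61, 125918)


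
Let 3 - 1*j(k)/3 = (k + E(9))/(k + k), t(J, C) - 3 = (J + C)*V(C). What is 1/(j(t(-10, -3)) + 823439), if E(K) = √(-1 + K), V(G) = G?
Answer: 161395514/132900571118999 + 14*√2/132900571118999 ≈ 1.2144e-6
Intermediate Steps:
t(J, C) = 3 + C*(C + J) (t(J, C) = 3 + (J + C)*C = 3 + (C + J)*C = 3 + C*(C + J))
j(k) = 9 - 3*(k + 2*√2)/(2*k) (j(k) = 9 - 3*(k + √(-1 + 9))/(k + k) = 9 - 3*(k + √8)/(2*k) = 9 - 3*(k + 2*√2)*1/(2*k) = 9 - 3*(k + 2*√2)/(2*k))
1/(j(t(-10, -3)) + 823439) = 1/((15/2 - 3*√2/(3 + (-3)² - 3*(-10))) + 823439) = 1/((15/2 - 3*√2/(3 + 9 + 30)) + 823439) = 1/((15/2 - 3*√2/42) + 823439) = 1/((15/2 - 3*√2*1/42) + 823439) = 1/((15/2 - √2/14) + 823439) = 1/(1646893/2 - √2/14)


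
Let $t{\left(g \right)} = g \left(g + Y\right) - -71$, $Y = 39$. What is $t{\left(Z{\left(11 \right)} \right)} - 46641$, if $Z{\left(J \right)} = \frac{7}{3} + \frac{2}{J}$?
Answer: $- \frac{50601020}{1089} \approx -46466.0$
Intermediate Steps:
$Z{\left(J \right)} = \frac{7}{3} + \frac{2}{J}$ ($Z{\left(J \right)} = 7 \cdot \frac{1}{3} + \frac{2}{J} = \frac{7}{3} + \frac{2}{J}$)
$t{\left(g \right)} = 71 + g \left(39 + g\right)$ ($t{\left(g \right)} = g \left(g + 39\right) - -71 = g \left(39 + g\right) + 71 = 71 + g \left(39 + g\right)$)
$t{\left(Z{\left(11 \right)} \right)} - 46641 = \left(71 + \left(\frac{7}{3} + \frac{2}{11}\right)^{2} + 39 \left(\frac{7}{3} + \frac{2}{11}\right)\right) - 46641 = \left(71 + \left(\frac{83}{33}\right)^{2} + 39 \cdot \frac{83}{33}\right) - 46641 = \left(71 + \frac{6889}{1089} + \frac{1079}{11}\right) - 46641 = \frac{191029}{1089} - 46641 = - \frac{50601020}{1089}$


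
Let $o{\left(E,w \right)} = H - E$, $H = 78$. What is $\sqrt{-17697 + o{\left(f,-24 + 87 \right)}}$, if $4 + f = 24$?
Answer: $i \sqrt{17639} \approx 132.81 i$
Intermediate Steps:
$f = 20$ ($f = -4 + 24 = 20$)
$o{\left(E,w \right)} = 78 - E$
$\sqrt{-17697 + o{\left(f,-24 + 87 \right)}} = \sqrt{-17697 + \left(78 - 20\right)} = \sqrt{-17697 + 58} = \sqrt{-17639} = i \sqrt{17639}$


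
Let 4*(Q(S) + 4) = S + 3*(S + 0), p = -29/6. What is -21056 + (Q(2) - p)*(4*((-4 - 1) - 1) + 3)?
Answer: -42231/2 ≈ -21116.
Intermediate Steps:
p = -29/6 (p = -29*1/6 = -29/6 ≈ -4.8333)
Q(S) = -4 + S (Q(S) = -4 + (S + 3*(S + 0))/4 = -4 + (S + 3*S)/4 = -4 + (4*S)/4 = -4 + S)
-21056 + (Q(2) - p)*(4*((-4 - 1) - 1) + 3) = -21056 + ((-4 + 2) - 1*(-29/6))*(4*((-4 - 1) - 1) + 3) = -21056 + (-2 + 29/6)*(4*(-5 - 1) + 3) = -21056 + 17*(4*(-6) + 3)/6 = -21056 + 17*(-24 + 3)/6 = -21056 + (17/6)*(-21) = -21056 - 119/2 = -42231/2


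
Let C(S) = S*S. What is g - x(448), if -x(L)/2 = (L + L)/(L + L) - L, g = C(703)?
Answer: 493315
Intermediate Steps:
C(S) = S²
g = 494209 (g = 703² = 494209)
x(L) = -2 + 2*L (x(L) = -2*((L + L)/(L + L) - L) = -2*((2*L)/((2*L)) - L) = -2*((2*L)*(1/(2*L)) - L) = -2*(1 - L) = -2 + 2*L)
g - x(448) = 494209 - (-2 + 2*448) = 494209 - (-2 + 896) = 494209 - 1*894 = 494209 - 894 = 493315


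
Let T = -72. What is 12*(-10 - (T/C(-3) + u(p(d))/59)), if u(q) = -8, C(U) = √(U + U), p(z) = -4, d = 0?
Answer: -6984/59 - 144*I*√6 ≈ -118.37 - 352.73*I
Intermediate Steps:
C(U) = √2*√U (C(U) = √(2*U) = √2*√U)
12*(-10 - (T/C(-3) + u(p(d))/59)) = 12*(-10 - (-72*(-I*√6/6) - 8/59)) = 12*(-10 - (-(-12)*I*√6 - 8/59)) = 12*(-10 - (12*I*√6 - 8/59)) = 12*(-10 - (-8/59 + 12*I*√6)) = 12*(-10 + (8/59 - 12*I*√6)) = 12*(-582/59 - 12*I*√6) = -6984/59 - 144*I*√6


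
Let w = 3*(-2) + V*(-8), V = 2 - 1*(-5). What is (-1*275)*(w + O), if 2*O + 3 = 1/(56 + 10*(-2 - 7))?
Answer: 1187725/68 ≈ 17467.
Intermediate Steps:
V = 7 (V = 2 + 5 = 7)
O = -103/68 (O = -3/2 + 1/(2*(56 + 10*(-2 - 7))) = -3/2 + 1/(2*(56 + 10*(-9))) = -3/2 + 1/(2*(56 - 90)) = -3/2 + (½)/(-34) = -3/2 + (½)*(-1/34) = -3/2 - 1/68 = -103/68 ≈ -1.5147)
w = -62 (w = 3*(-2) + 7*(-8) = -6 - 56 = -62)
(-1*275)*(w + O) = (-1*275)*(-62 - 103/68) = -275*(-4319/68) = 1187725/68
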